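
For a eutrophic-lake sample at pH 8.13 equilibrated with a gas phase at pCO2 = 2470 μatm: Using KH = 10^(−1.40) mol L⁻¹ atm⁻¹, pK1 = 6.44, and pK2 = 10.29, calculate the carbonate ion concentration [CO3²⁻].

[CO3²⁻] = 0.0333 mmol/L

[CO2*] = KH · pCO2 = 10^(−1.40) × 2470×10^-6 = 9.833×10^-5 mol/L
α₀ = 1/(1 + K1/[H⁺] + K1K2/[H⁺]²) = 1/(1 + 10^+1.69 + 10^-0.47) = 0.01987
DIC = [CO2*]/α₀ = 9.833×10^-5 / 0.01987 = 4.948 mmol/L
[CO3²⁻] = α₂·DIC; α₂ = 0.006734, so [CO3²⁻] = 0.006734 × 4.948 = 0.0333 mmol/L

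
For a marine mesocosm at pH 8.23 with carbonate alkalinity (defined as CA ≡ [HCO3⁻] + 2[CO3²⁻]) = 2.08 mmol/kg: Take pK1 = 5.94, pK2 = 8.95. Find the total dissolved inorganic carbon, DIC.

DIC = 1.80 mmol/kg

CA = [HCO3⁻] + 2[CO3²⁻] = (α₁ + 2α₂)·DIC
At pH 8.23: [H⁺]/K1 = 10^-2.29 = 0.0051286, K2/[H⁺] = 10^-0.72 = 0.19055
α₁ = 1/(1 + 0.0051286 + 0.19055) = 1/1.1957 = 0.8363; α₂ = α₁·K2/[H⁺] = 0.1594
α₁ + 2α₂ = 1.1551
DIC = CA / (α₁ + 2α₂) = 2.08 / 1.1551 = 1.80 mmol/kg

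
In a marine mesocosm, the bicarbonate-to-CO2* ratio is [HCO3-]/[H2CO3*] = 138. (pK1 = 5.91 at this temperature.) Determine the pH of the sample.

From K1 = [H⁺][HCO3-]/[H2CO3*]:  pH = pK1 + log₁₀([HCO3-]/[H2CO3*])
log₁₀(138) = +2.140
pH = 5.91 + (+2.140) = 8.05

pH = 8.05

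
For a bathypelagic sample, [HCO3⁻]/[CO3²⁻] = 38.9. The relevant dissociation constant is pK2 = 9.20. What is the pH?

From K2 = [H⁺][CO3²⁻]/[HCO3⁻]:  pH = pK2 − log₁₀([HCO3⁻]/[CO3²⁻])
log₁₀(38.9) = +1.590
pH = 9.20 − (+1.590) = 7.61

pH = 7.61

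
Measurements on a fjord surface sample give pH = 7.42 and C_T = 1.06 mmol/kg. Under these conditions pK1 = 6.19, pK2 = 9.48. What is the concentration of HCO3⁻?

[HCO3⁻] = 0.993 mmol/kg

α₁ = 1 / (1 + [H⁺]/K1 + K2/[H⁺]) = 1 / (1 + 10^-1.23 + 10^-2.06)
   = 1 / (1 + 0.058884 + 0.0087096) = 1/1.0676 = 0.9367
[HCO3⁻] = α₁ × DIC = 0.9367 × 1.06 = 0.993 mmol/kg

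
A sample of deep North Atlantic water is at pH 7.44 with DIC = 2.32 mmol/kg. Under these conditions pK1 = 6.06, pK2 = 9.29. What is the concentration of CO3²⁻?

[CO3²⁻] = 0.0310 mmol/kg

α₂ = 1 / (1 + [H⁺]/K2 + [H⁺]²/(K1K2)) = 1 / (1 + 10^+1.85 + 10^+0.47)
   = 1 / (1 + 70.795 + 2.9512) = 1/74.746 = 0.01338
[CO3²⁻] = α₂ × DIC = 0.01338 × 2.32 = 0.0310 mmol/kg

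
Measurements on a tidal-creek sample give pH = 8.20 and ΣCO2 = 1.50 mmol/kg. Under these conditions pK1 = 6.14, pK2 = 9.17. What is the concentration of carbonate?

α₂ = 1 / (1 + [H⁺]/K2 + [H⁺]²/(K1K2)) = 1 / (1 + 10^+0.97 + 10^-1.09)
   = 1 / (1 + 9.3325 + 0.081283) = 1/10.414 = 0.09603
[CO3²⁻] = α₂ × DIC = 0.09603 × 1.50 = 0.144 mmol/kg

[CO3²⁻] = 0.144 mmol/kg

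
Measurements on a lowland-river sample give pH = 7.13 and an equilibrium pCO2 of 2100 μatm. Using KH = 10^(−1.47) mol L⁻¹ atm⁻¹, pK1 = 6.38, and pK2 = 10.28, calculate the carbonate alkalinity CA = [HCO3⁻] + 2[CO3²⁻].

[CO2*] = KH · pCO2 = 10^(−1.47) × 2100×10^-6 = 7.116×10^-5 mol/L
α₀ = 1/(1 + K1/[H⁺] + K1K2/[H⁺]²) = 1/(1 + 10^+0.75 + 10^-2.40) = 0.1509
DIC = [CO2*]/α₀ = 7.116×10^-5 / 0.1509 = 0.4716 mmol/L
CA = (α₁ + 2α₂)·DIC = (0.8485 + 2×0.0006007) × 0.4716 = 0.401 mmol/L

CA = 0.401 mmol/L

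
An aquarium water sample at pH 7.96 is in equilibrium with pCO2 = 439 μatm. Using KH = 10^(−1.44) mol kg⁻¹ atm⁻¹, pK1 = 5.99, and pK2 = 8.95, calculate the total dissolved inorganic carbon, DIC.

[CO2*] = KH · pCO2 = 10^(−1.44) × 439×10^-6 = 1.594×10^-5 mol/kg
α₀ = 1/(1 + K1/[H⁺] + K1K2/[H⁺]²) = 1/(1 + 10^+1.97 + 10^+0.98) = 0.009627
DIC = [CO2*]/α₀ = 1.594×10^-5 / 0.009627 = 1.66 mmol/kg

DIC = 1.66 mmol/kg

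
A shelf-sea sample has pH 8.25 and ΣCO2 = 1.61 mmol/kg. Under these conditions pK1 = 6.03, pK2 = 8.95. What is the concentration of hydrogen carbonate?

α₁ = 1 / (1 + [H⁺]/K1 + K2/[H⁺]) = 1 / (1 + 10^-2.22 + 10^-0.70)
   = 1 / (1 + 0.0060256 + 0.19953) = 1/1.2056 = 0.8295
[HCO3⁻] = α₁ × DIC = 0.8295 × 1.61 = 1.34 mmol/kg

[HCO3⁻] = 1.34 mmol/kg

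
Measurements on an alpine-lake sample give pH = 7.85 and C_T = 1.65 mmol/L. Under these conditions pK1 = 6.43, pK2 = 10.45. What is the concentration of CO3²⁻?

α₂ = 1 / (1 + [H⁺]/K2 + [H⁺]²/(K1K2)) = 1 / (1 + 10^+2.60 + 10^+1.18)
   = 1 / (1 + 398.11 + 15.136) = 1/414.24 = 0.002414
[CO3²⁻] = α₂ × DIC = 0.002414 × 1.65 = 0.00398 mmol/L = 3.98 μmol/L

[CO3²⁻] = 3.98 μmol/L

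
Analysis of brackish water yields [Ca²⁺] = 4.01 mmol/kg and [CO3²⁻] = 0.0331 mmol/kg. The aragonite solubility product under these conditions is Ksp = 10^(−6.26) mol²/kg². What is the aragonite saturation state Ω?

Ksp = 10^(−6.26) = 5.495×10^-7
Ω = [Ca²⁺][CO3²⁻]/Ksp = (4.01×10^-3)(0.0331×10^-3) / 5.495×10^-7 = 0.242

Ω = 0.242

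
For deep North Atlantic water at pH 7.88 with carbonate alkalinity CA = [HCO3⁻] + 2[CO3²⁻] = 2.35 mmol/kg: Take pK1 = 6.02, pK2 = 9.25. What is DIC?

CA = [HCO3⁻] + 2[CO3²⁻] = (α₁ + 2α₂)·DIC
At pH 7.88: [H⁺]/K1 = 10^-1.86 = 0.013804, K2/[H⁺] = 10^-1.37 = 0.042658
α₁ = 1/(1 + 0.013804 + 0.042658) = 1/1.0565 = 0.9466; α₂ = α₁·K2/[H⁺] = 0.04038
α₁ + 2α₂ = 1.0273
DIC = CA / (α₁ + 2α₂) = 2.35 / 1.0273 = 2.29 mmol/kg

DIC = 2.29 mmol/kg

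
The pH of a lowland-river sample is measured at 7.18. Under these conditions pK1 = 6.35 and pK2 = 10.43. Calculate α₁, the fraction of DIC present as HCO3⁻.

α₁ = 1 / (1 + [H⁺]/K1 + K2/[H⁺]) = 1 / (1 + 10^-0.83 + 10^-3.25)
   = 1 / (1 + 0.14791 + 0.00056234) = 1/1.1485 = 0.8707

α₁ = 0.871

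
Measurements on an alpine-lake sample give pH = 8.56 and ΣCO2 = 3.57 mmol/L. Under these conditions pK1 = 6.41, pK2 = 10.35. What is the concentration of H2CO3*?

α₀ = 1 / (1 + K1/[H⁺] + K1K2/[H⁺]²) = 1 / (1 + 10^+2.15 + 10^+0.36)
   = 1 / (1 + 141.25 + 2.2909) = 1/144.54 = 0.006918
[CO2*] = α₀ × DIC = 0.006918 × 3.57 = 0.0247 mmol/L

[CO2*] = 0.0247 mmol/L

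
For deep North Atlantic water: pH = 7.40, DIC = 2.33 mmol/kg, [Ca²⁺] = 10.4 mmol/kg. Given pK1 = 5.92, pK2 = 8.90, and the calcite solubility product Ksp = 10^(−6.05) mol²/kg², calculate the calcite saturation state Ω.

Ω = 0.808

α₂ = 1 / (1 + [H⁺]/K2 + [H⁺]²/(K1K2)) = 1 / (1 + 10^+1.50 + 10^+0.02)
   = 1 / (1 + 31.623 + 1.0471) = 1/33.670 = 0.02970
[CO3²⁻] = α₂ × DIC = 0.02970 × 2.33 = 0.06920 mmol/kg
Ksp = 10^(−6.05) = 8.913×10^-7
Ω = [Ca²⁺][CO3²⁻]/Ksp = (10.4×10^-3)(6.920×10^-5) / 8.913×10^-7 = 0.808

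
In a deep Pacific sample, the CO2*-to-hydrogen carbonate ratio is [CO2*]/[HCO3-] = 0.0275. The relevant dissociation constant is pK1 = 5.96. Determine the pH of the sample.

From K1 = [H⁺][HCO3-]/[CO2*]:  pH = pK1 − log₁₀([CO2*]/[HCO3-])
log₁₀(0.0275) = -1.561
pH = 5.96 − (-1.561) = 7.52

pH = 7.52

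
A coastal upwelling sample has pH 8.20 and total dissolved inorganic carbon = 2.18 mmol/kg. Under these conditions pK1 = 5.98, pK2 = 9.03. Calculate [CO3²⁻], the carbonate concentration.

[CO3²⁻] = 0.279 mmol/kg

α₂ = 1 / (1 + [H⁺]/K2 + [H⁺]²/(K1K2)) = 1 / (1 + 10^+0.83 + 10^-1.39)
   = 1 / (1 + 6.7608 + 0.040738) = 1/7.8016 = 0.1282
[CO3²⁻] = α₂ × DIC = 0.1282 × 2.18 = 0.279 mmol/kg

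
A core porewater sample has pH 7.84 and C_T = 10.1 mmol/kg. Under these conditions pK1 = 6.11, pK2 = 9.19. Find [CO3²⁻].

[CO3²⁻] = 0.424 mmol/kg

α₂ = 1 / (1 + [H⁺]/K2 + [H⁺]²/(K1K2)) = 1 / (1 + 10^+1.35 + 10^-0.38)
   = 1 / (1 + 22.387 + 0.41687) = 1/23.804 = 0.04201
[CO3²⁻] = α₂ × DIC = 0.04201 × 10.1 = 0.424 mmol/kg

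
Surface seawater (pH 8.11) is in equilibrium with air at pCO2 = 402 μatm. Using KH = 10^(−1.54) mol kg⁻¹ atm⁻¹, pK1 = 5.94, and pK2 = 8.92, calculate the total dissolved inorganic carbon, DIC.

[CO2*] = KH · pCO2 = 10^(−1.54) × 402×10^-6 = 1.159×10^-5 mol/kg
α₀ = 1/(1 + K1/[H⁺] + K1K2/[H⁺]²) = 1/(1 + 10^+2.17 + 10^+1.36) = 0.005820
DIC = [CO2*]/α₀ = 1.159×10^-5 / 0.005820 = 1.99 mmol/kg

DIC = 1.99 mmol/kg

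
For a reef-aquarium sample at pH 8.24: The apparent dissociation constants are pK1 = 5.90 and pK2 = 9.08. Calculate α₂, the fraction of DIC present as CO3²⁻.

α₂ = 1 / (1 + [H⁺]/K2 + [H⁺]²/(K1K2)) = 1 / (1 + 10^+0.84 + 10^-1.50)
   = 1 / (1 + 6.9183 + 0.031623) = 1/7.9499 = 0.1258

α₂ = 0.126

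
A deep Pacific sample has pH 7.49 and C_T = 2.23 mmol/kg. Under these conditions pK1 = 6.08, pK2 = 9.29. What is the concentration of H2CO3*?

α₀ = 1 / (1 + K1/[H⁺] + K1K2/[H⁺]²) = 1 / (1 + 10^+1.41 + 10^-0.39)
   = 1 / (1 + 25.704 + 0.40738) = 1/27.111 = 0.03688
[CO2*] = α₀ × DIC = 0.03688 × 2.23 = 0.0823 mmol/kg

[CO2*] = 0.0823 mmol/kg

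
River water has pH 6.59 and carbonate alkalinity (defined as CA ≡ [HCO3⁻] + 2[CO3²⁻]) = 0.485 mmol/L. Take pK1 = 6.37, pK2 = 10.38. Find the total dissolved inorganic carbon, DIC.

CA = [HCO3⁻] + 2[CO3²⁻] = (α₁ + 2α₂)·DIC
At pH 6.59: [H⁺]/K1 = 10^-0.22 = 0.60256, K2/[H⁺] = 10^-3.79 = 0.00016218
α₁ = 1/(1 + 0.60256 + 0.00016218) = 1/1.6027 = 0.6239; α₂ = α₁·K2/[H⁺] = 0.0001012
α₁ + 2α₂ = 0.6241
DIC = CA / (α₁ + 2α₂) = 0.485 / 0.6241 = 0.777 mmol/L

DIC = 0.777 mmol/L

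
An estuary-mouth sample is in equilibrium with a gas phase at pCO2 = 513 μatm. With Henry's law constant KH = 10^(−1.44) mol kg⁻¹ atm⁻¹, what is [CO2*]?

KH = 10^(−1.44) = 3.631×10^-2 mol kg⁻¹ atm⁻¹
[CO2*] = KH · pCO2 = 3.631×10^-2 × 513×10^-6 atm = 1.86×10^-5 mol/kg

[CO2*] = 18.6 μmol/kg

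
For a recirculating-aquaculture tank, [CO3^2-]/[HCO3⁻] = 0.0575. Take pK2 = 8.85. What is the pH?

pH = 7.61

From K2 = [H⁺][CO3^2-]/[HCO3⁻]:  pH = pK2 + log₁₀([CO3^2-]/[HCO3⁻])
log₁₀(0.0575) = -1.240
pH = 8.85 + (-1.240) = 7.61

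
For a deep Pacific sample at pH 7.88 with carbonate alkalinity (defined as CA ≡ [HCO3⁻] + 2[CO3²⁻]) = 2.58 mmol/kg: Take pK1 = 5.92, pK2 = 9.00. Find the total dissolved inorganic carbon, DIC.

CA = [HCO3⁻] + 2[CO3²⁻] = (α₁ + 2α₂)·DIC
At pH 7.88: [H⁺]/K1 = 10^-1.96 = 0.010965, K2/[H⁺] = 10^-1.12 = 0.075858
α₁ = 1/(1 + 0.010965 + 0.075858) = 1/1.0868 = 0.9201; α₂ = α₁·K2/[H⁺] = 0.06980
α₁ + 2α₂ = 1.0597
DIC = CA / (α₁ + 2α₂) = 2.58 / 1.0597 = 2.43 mmol/kg

DIC = 2.43 mmol/kg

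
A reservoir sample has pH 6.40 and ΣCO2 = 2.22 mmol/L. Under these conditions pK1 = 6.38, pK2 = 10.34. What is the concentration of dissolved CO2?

[CO2*] = 1.08 mmol/L

α₀ = 1 / (1 + K1/[H⁺] + K1K2/[H⁺]²) = 1 / (1 + 10^+0.02 + 10^-3.92)
   = 1 / (1 + 1.0471 + 0.00012023) = 1/2.0472 = 0.4885
[CO2*] = α₀ × DIC = 0.4885 × 2.22 = 1.08 mmol/L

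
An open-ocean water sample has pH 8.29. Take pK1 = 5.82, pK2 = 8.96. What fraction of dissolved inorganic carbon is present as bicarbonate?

α₁ = 0.822

α₁ = 1 / (1 + [H⁺]/K1 + K2/[H⁺]) = 1 / (1 + 10^-2.47 + 10^-0.67)
   = 1 / (1 + 0.0033884 + 0.21380) = 1/1.2172 = 0.8216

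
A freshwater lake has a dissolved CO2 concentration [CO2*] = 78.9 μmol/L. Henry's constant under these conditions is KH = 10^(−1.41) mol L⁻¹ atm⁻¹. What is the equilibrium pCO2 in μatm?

KH = 10^(−1.41) = 3.890×10^-2 mol L⁻¹ atm⁻¹
pCO2 = [CO2*]/KH = 78.9×10^-6 / 3.890×10^-2 = 2.03×10^-3 atm = 2030 μatm

pCO2 = 2030 μatm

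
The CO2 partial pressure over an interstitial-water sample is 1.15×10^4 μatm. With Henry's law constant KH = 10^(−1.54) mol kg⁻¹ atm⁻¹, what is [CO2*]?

KH = 10^(−1.54) = 2.884×10^-2 mol kg⁻¹ atm⁻¹
[CO2*] = KH · pCO2 = 2.884×10^-2 × 1.15×10^4×10^-6 atm = 3.32×10^-4 mol/kg

[CO2*] = 332 μmol/kg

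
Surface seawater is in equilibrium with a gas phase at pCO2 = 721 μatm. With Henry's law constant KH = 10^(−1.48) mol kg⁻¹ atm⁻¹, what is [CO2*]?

[CO2*] = 23.9 μmol/kg

KH = 10^(−1.48) = 3.311×10^-2 mol kg⁻¹ atm⁻¹
[CO2*] = KH · pCO2 = 3.311×10^-2 × 721×10^-6 atm = 2.39×10^-5 mol/kg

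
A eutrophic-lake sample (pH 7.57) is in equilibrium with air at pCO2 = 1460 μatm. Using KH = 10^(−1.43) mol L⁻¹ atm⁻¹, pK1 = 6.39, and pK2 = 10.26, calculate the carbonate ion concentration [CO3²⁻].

[CO3²⁻] = 1.68 μmol/L

[CO2*] = KH · pCO2 = 10^(−1.43) × 1460×10^-6 = 5.424×10^-5 mol/L
α₀ = 1/(1 + K1/[H⁺] + K1K2/[H⁺]²) = 1/(1 + 10^+1.18 + 10^-1.51) = 0.06186
DIC = [CO2*]/α₀ = 5.424×10^-5 / 0.06186 = 0.8769 mmol/L
[CO3²⁻] = α₂·DIC; α₂ = 0.001912, so [CO3²⁻] = 0.001912 × 0.8769 = 0.00168 mmol/L = 1.68 μmol/L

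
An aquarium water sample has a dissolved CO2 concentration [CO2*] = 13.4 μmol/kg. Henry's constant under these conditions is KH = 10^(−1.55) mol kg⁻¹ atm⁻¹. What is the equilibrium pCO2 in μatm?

KH = 10^(−1.55) = 2.818×10^-2 mol kg⁻¹ atm⁻¹
pCO2 = [CO2*]/KH = 13.4×10^-6 / 2.818×10^-2 = 4.75×10^-4 atm = 475 μatm

pCO2 = 475 μatm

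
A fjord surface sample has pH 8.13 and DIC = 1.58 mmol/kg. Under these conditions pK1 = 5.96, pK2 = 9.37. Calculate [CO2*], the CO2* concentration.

[CO2*] = 10.0 μmol/kg

α₀ = 1 / (1 + K1/[H⁺] + K1K2/[H⁺]²) = 1 / (1 + 10^+2.17 + 10^+0.93)
   = 1 / (1 + 147.91 + 8.5114) = 1/157.42 = 0.006352
[CO2*] = α₀ × DIC = 0.006352 × 1.58 = 0.0100 mmol/kg = 10.0 μmol/kg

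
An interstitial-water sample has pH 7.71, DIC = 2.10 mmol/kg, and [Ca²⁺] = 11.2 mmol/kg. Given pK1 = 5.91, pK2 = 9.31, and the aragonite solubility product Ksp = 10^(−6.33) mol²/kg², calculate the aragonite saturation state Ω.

Ω = 1.21

α₂ = 1 / (1 + [H⁺]/K2 + [H⁺]²/(K1K2)) = 1 / (1 + 10^+1.60 + 10^-0.20)
   = 1 / (1 + 39.811 + 0.63096) = 1/41.442 = 0.02413
[CO3²⁻] = α₂ × DIC = 0.02413 × 2.10 = 0.05067 mmol/kg
Ksp = 10^(−6.33) = 4.677×10^-7
Ω = [Ca²⁺][CO3²⁻]/Ksp = (11.2×10^-3)(5.067×10^-5) / 4.677×10^-7 = 1.21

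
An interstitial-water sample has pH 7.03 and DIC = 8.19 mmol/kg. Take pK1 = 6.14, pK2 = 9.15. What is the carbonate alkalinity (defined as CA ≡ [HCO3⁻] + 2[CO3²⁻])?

CA = 7.32 mmol/kg

CA = [HCO3⁻] + 2[CO3²⁻] = (α₁ + 2α₂)·DIC
At pH 7.03: [H⁺]/K1 = 10^-0.89 = 0.12882, K2/[H⁺] = 10^-2.12 = 0.0075858
α₁ = 1/(1 + 0.12882 + 0.0075858) = 1/1.1364 = 0.8800; α₂ = α₁·K2/[H⁺] = 0.006675
α₁ + 2α₂ = 0.8933
CA = 0.8933 × 8.19 = 7.32 mmol/kg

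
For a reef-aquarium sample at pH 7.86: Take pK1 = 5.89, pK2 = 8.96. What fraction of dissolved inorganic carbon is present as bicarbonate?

α₁ = 1 / (1 + [H⁺]/K1 + K2/[H⁺]) = 1 / (1 + 10^-1.97 + 10^-1.10)
   = 1 / (1 + 0.010715 + 0.079433) = 1/1.0901 = 0.9173

α₁ = 0.917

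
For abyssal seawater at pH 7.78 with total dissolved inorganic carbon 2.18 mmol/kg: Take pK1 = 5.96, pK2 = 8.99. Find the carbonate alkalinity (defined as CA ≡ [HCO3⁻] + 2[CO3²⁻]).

CA = [HCO3⁻] + 2[CO3²⁻] = (α₁ + 2α₂)·DIC
At pH 7.78: [H⁺]/K1 = 10^-1.82 = 0.015136, K2/[H⁺] = 10^-1.21 = 0.061660
α₁ = 1/(1 + 0.015136 + 0.061660) = 1/1.0768 = 0.9287; α₂ = α₁·K2/[H⁺] = 0.05726
α₁ + 2α₂ = 1.0432
CA = 1.0432 × 2.18 = 2.27 mmol/kg

CA = 2.27 mmol/kg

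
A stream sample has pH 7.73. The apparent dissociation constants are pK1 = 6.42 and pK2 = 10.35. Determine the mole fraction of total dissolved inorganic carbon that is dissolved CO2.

α₀ = 0.0466

α₀ = 1 / (1 + K1/[H⁺] + K1K2/[H⁺]²) = 1 / (1 + 10^+1.31 + 10^-1.31)
   = 1 / (1 + 20.417 + 0.048978) = 1/21.466 = 0.04658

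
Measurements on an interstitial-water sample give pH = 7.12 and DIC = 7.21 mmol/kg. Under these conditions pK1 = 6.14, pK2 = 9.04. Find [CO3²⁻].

α₂ = 1 / (1 + [H⁺]/K2 + [H⁺]²/(K1K2)) = 1 / (1 + 10^+1.92 + 10^+0.94)
   = 1 / (1 + 83.176 + 8.7096) = 1/92.886 = 0.01077
[CO3²⁻] = α₂ × DIC = 0.01077 × 7.21 = 0.0776 mmol/kg

[CO3²⁻] = 0.0776 mmol/kg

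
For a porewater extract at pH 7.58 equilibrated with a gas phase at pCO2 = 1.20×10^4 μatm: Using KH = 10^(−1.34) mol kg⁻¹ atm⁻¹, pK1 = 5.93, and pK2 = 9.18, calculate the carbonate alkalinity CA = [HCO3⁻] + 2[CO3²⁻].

[CO2*] = KH · pCO2 = 10^(−1.34) × 1.20×10^4×10^-6 = 5.485×10^-4 mol/kg
α₀ = 1/(1 + K1/[H⁺] + K1K2/[H⁺]²) = 1/(1 + 10^+1.65 + 10^+0.05) = 0.02137
DIC = [CO2*]/α₀ = 5.485×10^-4 / 0.02137 = 25.66 mmol/kg
CA = (α₁ + 2α₂)·DIC = (0.9546 + 2×0.02398) × 25.66 = 25.7 mmol/kg

CA = 25.7 mmol/kg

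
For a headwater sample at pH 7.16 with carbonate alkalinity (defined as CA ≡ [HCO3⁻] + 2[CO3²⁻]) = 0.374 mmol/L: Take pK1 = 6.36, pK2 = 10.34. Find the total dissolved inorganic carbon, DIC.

DIC = 0.433 mmol/L

CA = [HCO3⁻] + 2[CO3²⁻] = (α₁ + 2α₂)·DIC
At pH 7.16: [H⁺]/K1 = 10^-0.80 = 0.15849, K2/[H⁺] = 10^-3.18 = 0.00066069
α₁ = 1/(1 + 0.15849 + 0.00066069) = 1/1.1592 = 0.8627; α₂ = α₁·K2/[H⁺] = 0.0005700
α₁ + 2α₂ = 0.8638
DIC = CA / (α₁ + 2α₂) = 0.374 / 0.8638 = 0.433 mmol/L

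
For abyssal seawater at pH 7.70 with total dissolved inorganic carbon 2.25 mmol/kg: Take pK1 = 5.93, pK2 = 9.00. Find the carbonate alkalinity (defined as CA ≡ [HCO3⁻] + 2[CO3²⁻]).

CA = [HCO3⁻] + 2[CO3²⁻] = (α₁ + 2α₂)·DIC
At pH 7.70: [H⁺]/K1 = 10^-1.77 = 0.016982, K2/[H⁺] = 10^-1.30 = 0.050119
α₁ = 1/(1 + 0.016982 + 0.050119) = 1/1.0671 = 0.9371; α₂ = α₁·K2/[H⁺] = 0.04697
α₁ + 2α₂ = 1.0311
CA = 1.0311 × 2.25 = 2.32 mmol/kg

CA = 2.32 mmol/kg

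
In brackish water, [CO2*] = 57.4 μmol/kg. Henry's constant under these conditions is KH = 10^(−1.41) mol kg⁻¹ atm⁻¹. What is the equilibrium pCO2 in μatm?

KH = 10^(−1.41) = 3.890×10^-2 mol kg⁻¹ atm⁻¹
pCO2 = [CO2*]/KH = 57.4×10^-6 / 3.890×10^-2 = 1.48×10^-3 atm = 1480 μatm

pCO2 = 1480 μatm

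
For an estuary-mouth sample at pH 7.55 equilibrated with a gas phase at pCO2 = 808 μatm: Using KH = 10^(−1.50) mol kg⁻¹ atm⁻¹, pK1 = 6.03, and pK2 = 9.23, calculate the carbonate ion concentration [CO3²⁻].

[CO3²⁻] = 17.7 μmol/kg

[CO2*] = KH · pCO2 = 10^(−1.50) × 808×10^-6 = 2.555×10^-5 mol/kg
α₀ = 1/(1 + K1/[H⁺] + K1K2/[H⁺]²) = 1/(1 + 10^+1.52 + 10^-0.16) = 0.02873
DIC = [CO2*]/α₀ = 2.555×10^-5 / 0.02873 = 0.8893 mmol/kg
[CO3²⁻] = α₂·DIC; α₂ = 0.01988, so [CO3²⁻] = 0.01988 × 0.8893 = 0.0177 mmol/kg = 17.7 μmol/kg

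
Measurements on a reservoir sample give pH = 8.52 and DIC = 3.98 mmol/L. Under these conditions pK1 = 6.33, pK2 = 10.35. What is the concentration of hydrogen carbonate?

[HCO3⁻] = 3.90 mmol/L

α₁ = 1 / (1 + [H⁺]/K1 + K2/[H⁺]) = 1 / (1 + 10^-2.19 + 10^-1.83)
   = 1 / (1 + 0.0064565 + 0.014791) = 1/1.0212 = 0.9792
[HCO3⁻] = α₁ × DIC = 0.9792 × 3.98 = 3.90 mmol/L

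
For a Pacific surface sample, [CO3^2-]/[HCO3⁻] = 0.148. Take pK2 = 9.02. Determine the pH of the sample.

pH = 8.19

From K2 = [H⁺][CO3^2-]/[HCO3⁻]:  pH = pK2 + log₁₀([CO3^2-]/[HCO3⁻])
log₁₀(0.148) = -0.830
pH = 9.02 + (-0.830) = 8.19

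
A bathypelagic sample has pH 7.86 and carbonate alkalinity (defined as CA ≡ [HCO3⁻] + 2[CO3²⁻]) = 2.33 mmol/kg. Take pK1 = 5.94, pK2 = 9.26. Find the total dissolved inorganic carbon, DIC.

CA = [HCO3⁻] + 2[CO3²⁻] = (α₁ + 2α₂)·DIC
At pH 7.86: [H⁺]/K1 = 10^-1.92 = 0.012023, K2/[H⁺] = 10^-1.40 = 0.039811
α₁ = 1/(1 + 0.012023 + 0.039811) = 1/1.0518 = 0.9507; α₂ = α₁·K2/[H⁺] = 0.03785
α₁ + 2α₂ = 1.0264
DIC = CA / (α₁ + 2α₂) = 2.33 / 1.0264 = 2.27 mmol/kg

DIC = 2.27 mmol/kg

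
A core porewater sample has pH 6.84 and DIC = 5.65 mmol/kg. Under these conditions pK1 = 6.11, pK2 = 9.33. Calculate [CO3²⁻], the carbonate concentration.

α₂ = 1 / (1 + [H⁺]/K2 + [H⁺]²/(K1K2)) = 1 / (1 + 10^+2.49 + 10^+1.76)
   = 1 / (1 + 309.03 + 57.544) = 1/367.57 = 0.002721
[CO3²⁻] = α₂ × DIC = 0.002721 × 5.65 = 0.0154 mmol/kg = 15.4 μmol/kg

[CO3²⁻] = 15.4 μmol/kg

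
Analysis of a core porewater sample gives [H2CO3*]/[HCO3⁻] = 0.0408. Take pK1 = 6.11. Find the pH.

From K1 = [H⁺][HCO3⁻]/[H2CO3*]:  pH = pK1 − log₁₀([H2CO3*]/[HCO3⁻])
log₁₀(0.0408) = -1.389
pH = 6.11 − (-1.389) = 7.50

pH = 7.50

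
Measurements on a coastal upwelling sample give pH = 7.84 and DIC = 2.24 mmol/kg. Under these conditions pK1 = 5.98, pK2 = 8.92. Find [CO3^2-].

[CO3²⁻] = 0.170 mmol/kg

α₂ = 1 / (1 + [H⁺]/K2 + [H⁺]²/(K1K2)) = 1 / (1 + 10^+1.08 + 10^-0.78)
   = 1 / (1 + 12.023 + 0.16596) = 1/13.189 = 0.07582
[CO3²⁻] = α₂ × DIC = 0.07582 × 2.24 = 0.170 mmol/kg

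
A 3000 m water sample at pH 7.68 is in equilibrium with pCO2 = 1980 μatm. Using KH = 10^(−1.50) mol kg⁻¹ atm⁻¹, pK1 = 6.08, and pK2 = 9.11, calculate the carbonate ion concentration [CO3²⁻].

[CO2*] = KH · pCO2 = 10^(−1.50) × 1980×10^-6 = 6.261×10^-5 mol/kg
α₀ = 1/(1 + K1/[H⁺] + K1K2/[H⁺]²) = 1/(1 + 10^+1.60 + 10^+0.17) = 0.02365
DIC = [CO2*]/α₀ = 6.261×10^-5 / 0.02365 = 2.648 mmol/kg
[CO3²⁻] = α₂·DIC; α₂ = 0.03498, so [CO3²⁻] = 0.03498 × 2.648 = 0.0926 mmol/kg

[CO3²⁻] = 0.0926 mmol/kg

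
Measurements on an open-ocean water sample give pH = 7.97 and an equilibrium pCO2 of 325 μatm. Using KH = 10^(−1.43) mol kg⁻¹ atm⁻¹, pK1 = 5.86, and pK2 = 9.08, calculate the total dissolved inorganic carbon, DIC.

DIC = 1.69 mmol/kg

[CO2*] = KH · pCO2 = 10^(−1.43) × 325×10^-6 = 1.207×10^-5 mol/kg
α₀ = 1/(1 + K1/[H⁺] + K1K2/[H⁺]²) = 1/(1 + 10^+2.11 + 10^+1.00) = 0.007152
DIC = [CO2*]/α₀ = 1.207×10^-5 / 0.007152 = 1.69 mmol/kg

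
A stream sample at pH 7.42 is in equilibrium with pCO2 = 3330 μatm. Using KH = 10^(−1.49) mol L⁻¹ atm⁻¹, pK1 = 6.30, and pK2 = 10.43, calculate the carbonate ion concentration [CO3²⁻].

[CO3²⁻] = 1.39 μmol/L

[CO2*] = KH · pCO2 = 10^(−1.49) × 3330×10^-6 = 1.078×10^-4 mol/L
α₀ = 1/(1 + K1/[H⁺] + K1K2/[H⁺]²) = 1/(1 + 10^+1.12 + 10^-1.89) = 0.07045
DIC = [CO2*]/α₀ = 1.078×10^-4 / 0.07045 = 1.530 mmol/L
[CO3²⁻] = α₂·DIC; α₂ = 0.0009075, so [CO3²⁻] = 0.0009075 × 1.530 = 0.00139 mmol/L = 1.39 μmol/L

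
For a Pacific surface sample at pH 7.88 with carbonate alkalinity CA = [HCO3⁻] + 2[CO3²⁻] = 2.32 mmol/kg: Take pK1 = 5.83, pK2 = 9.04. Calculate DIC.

CA = [HCO3⁻] + 2[CO3²⁻] = (α₁ + 2α₂)·DIC
At pH 7.88: [H⁺]/K1 = 10^-2.05 = 0.0089125, K2/[H⁺] = 10^-1.16 = 0.069183
α₁ = 1/(1 + 0.0089125 + 0.069183) = 1/1.0781 = 0.9276; α₂ = α₁·K2/[H⁺] = 0.06417
α₁ + 2α₂ = 1.0559
DIC = CA / (α₁ + 2α₂) = 2.32 / 1.0559 = 2.20 mmol/kg

DIC = 2.20 mmol/kg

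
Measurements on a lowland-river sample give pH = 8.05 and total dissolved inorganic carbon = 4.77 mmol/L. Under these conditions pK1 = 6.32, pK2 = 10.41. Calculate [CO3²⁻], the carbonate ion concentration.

[CO3²⁻] = 0.0204 mmol/L

α₂ = 1 / (1 + [H⁺]/K2 + [H⁺]²/(K1K2)) = 1 / (1 + 10^+2.36 + 10^+0.63)
   = 1 / (1 + 229.09 + 4.2658) = 1/234.35 = 0.004267
[CO3²⁻] = α₂ × DIC = 0.004267 × 4.77 = 0.0204 mmol/L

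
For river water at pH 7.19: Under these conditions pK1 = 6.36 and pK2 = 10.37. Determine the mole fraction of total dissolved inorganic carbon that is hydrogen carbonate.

α₁ = 1 / (1 + [H⁺]/K1 + K2/[H⁺]) = 1 / (1 + 10^-0.83 + 10^-3.18)
   = 1 / (1 + 0.14791 + 0.00066069) = 1/1.1486 = 0.8706

α₁ = 0.871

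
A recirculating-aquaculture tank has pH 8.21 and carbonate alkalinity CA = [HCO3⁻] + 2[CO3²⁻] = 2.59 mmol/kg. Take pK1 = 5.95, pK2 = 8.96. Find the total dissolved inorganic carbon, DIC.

CA = [HCO3⁻] + 2[CO3²⁻] = (α₁ + 2α₂)·DIC
At pH 8.21: [H⁺]/K1 = 10^-2.26 = 0.0054954, K2/[H⁺] = 10^-0.75 = 0.17783
α₁ = 1/(1 + 0.0054954 + 0.17783) = 1/1.1833 = 0.8451; α₂ = α₁·K2/[H⁺] = 0.1503
α₁ + 2α₂ = 1.1456
DIC = CA / (α₁ + 2α₂) = 2.59 / 1.1456 = 2.26 mmol/kg

DIC = 2.26 mmol/kg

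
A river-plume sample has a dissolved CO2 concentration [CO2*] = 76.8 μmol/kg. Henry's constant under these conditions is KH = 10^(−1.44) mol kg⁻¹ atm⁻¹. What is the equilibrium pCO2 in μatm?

KH = 10^(−1.44) = 3.631×10^-2 mol kg⁻¹ atm⁻¹
pCO2 = [CO2*]/KH = 76.8×10^-6 / 3.631×10^-2 = 2.12×10^-3 atm = 2120 μatm

pCO2 = 2120 μatm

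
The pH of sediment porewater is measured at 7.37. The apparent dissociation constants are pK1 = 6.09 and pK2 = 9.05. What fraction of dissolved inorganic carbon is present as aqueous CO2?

α₀ = 0.0489

α₀ = 1 / (1 + K1/[H⁺] + K1K2/[H⁺]²) = 1 / (1 + 10^+1.28 + 10^-0.40)
   = 1 / (1 + 19.055 + 0.39811) = 1/20.453 = 0.04889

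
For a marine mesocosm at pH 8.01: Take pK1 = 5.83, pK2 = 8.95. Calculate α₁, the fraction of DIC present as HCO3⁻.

α₁ = 0.892

α₁ = 1 / (1 + [H⁺]/K1 + K2/[H⁺]) = 1 / (1 + 10^-2.18 + 10^-0.94)
   = 1 / (1 + 0.0066069 + 0.11482) = 1/1.1214 = 0.8917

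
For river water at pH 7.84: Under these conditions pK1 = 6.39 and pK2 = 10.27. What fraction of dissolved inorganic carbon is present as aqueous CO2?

α₀ = 1 / (1 + K1/[H⁺] + K1K2/[H⁺]²) = 1 / (1 + 10^+1.45 + 10^-0.98)
   = 1 / (1 + 28.184 + 0.10471) = 1/29.289 = 0.03414

α₀ = 0.0341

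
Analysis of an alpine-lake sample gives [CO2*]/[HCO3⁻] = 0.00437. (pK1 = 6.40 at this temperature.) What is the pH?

pH = 8.76

From K1 = [H⁺][HCO3⁻]/[CO2*]:  pH = pK1 − log₁₀([CO2*]/[HCO3⁻])
log₁₀(0.00437) = -2.360
pH = 6.40 − (-2.360) = 8.76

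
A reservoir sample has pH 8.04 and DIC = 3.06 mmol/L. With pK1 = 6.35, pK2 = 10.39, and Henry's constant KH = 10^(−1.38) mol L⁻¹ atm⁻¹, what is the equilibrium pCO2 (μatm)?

pCO2 = 1460 μatm

α₀ = 1 / (1 + K1/[H⁺] + K1K2/[H⁺]²) = 1 / (1 + 10^+1.69 + 10^-0.66)
   = 1 / (1 + 48.978 + 0.21878) = 1/50.197 = 0.01992
[CO2*] = α₀ × DIC = 0.01992 × 3.06 = 0.06096 mmol/L
pCO2 = [CO2*]/KH = 6.096×10^-5 / 4.169×10^-2 = 1460 μatm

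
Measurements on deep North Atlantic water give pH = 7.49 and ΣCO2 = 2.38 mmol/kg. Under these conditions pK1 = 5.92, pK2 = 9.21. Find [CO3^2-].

α₂ = 1 / (1 + [H⁺]/K2 + [H⁺]²/(K1K2)) = 1 / (1 + 10^+1.72 + 10^+0.15)
   = 1 / (1 + 52.481 + 1.4125) = 1/54.893 = 0.01822
[CO3²⁻] = α₂ × DIC = 0.01822 × 2.38 = 0.0434 mmol/kg

[CO3²⁻] = 0.0434 mmol/kg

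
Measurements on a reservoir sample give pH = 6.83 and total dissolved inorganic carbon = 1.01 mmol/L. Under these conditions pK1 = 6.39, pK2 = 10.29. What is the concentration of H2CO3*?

[CO2*] = 0.269 mmol/L

α₀ = 1 / (1 + K1/[H⁺] + K1K2/[H⁺]²) = 1 / (1 + 10^+0.44 + 10^-3.02)
   = 1 / (1 + 2.7542 + 0.00095499) = 1/3.7552 = 0.2663
[CO2*] = α₀ × DIC = 0.2663 × 1.01 = 0.269 mmol/L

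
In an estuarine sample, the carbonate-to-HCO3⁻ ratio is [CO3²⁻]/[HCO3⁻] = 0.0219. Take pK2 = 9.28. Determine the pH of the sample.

From K2 = [H⁺][CO3²⁻]/[HCO3⁻]:  pH = pK2 + log₁₀([CO3²⁻]/[HCO3⁻])
log₁₀(0.0219) = -1.660
pH = 9.28 + (-1.660) = 7.62

pH = 7.62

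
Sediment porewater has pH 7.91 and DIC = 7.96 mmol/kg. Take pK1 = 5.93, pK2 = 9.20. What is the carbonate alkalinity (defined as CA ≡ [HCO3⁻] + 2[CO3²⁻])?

CA = 8.27 mmol/kg

CA = [HCO3⁻] + 2[CO3²⁻] = (α₁ + 2α₂)·DIC
At pH 7.91: [H⁺]/K1 = 10^-1.98 = 0.010471, K2/[H⁺] = 10^-1.29 = 0.051286
α₁ = 1/(1 + 0.010471 + 0.051286) = 1/1.0618 = 0.9418; α₂ = α₁·K2/[H⁺] = 0.04830
α₁ + 2α₂ = 1.0384
CA = 1.0384 × 7.96 = 8.27 mmol/kg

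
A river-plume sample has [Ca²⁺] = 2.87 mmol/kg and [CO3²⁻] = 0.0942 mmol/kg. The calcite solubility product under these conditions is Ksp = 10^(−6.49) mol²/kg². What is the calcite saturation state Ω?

Ksp = 10^(−6.49) = 3.236×10^-7
Ω = [Ca²⁺][CO3²⁻]/Ksp = (2.87×10^-3)(0.0942×10^-3) / 3.236×10^-7 = 0.835

Ω = 0.835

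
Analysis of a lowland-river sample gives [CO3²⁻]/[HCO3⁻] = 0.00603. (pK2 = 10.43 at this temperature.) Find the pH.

pH = 8.21

From K2 = [H⁺][CO3²⁻]/[HCO3⁻]:  pH = pK2 + log₁₀([CO3²⁻]/[HCO3⁻])
log₁₀(0.00603) = -2.220
pH = 10.43 + (-2.220) = 8.21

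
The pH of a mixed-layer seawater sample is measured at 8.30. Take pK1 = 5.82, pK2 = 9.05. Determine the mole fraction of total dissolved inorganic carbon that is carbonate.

α₂ = 1 / (1 + [H⁺]/K2 + [H⁺]²/(K1K2)) = 1 / (1 + 10^+0.75 + 10^-1.73)
   = 1 / (1 + 5.6234 + 0.018621) = 1/6.6420 = 0.1506

α₂ = 0.151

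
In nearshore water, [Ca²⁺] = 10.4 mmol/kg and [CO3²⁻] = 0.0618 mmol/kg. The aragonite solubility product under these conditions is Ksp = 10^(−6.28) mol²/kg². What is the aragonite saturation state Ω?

Ω = 1.22

Ksp = 10^(−6.28) = 5.248×10^-7
Ω = [Ca²⁺][CO3²⁻]/Ksp = (10.4×10^-3)(0.0618×10^-3) / 5.248×10^-7 = 1.22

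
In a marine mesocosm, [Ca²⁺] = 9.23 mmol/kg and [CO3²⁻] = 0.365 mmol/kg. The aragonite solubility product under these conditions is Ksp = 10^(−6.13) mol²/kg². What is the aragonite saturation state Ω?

Ksp = 10^(−6.13) = 7.413×10^-7
Ω = [Ca²⁺][CO3²⁻]/Ksp = (9.23×10^-3)(0.365×10^-3) / 7.413×10^-7 = 4.54

Ω = 4.54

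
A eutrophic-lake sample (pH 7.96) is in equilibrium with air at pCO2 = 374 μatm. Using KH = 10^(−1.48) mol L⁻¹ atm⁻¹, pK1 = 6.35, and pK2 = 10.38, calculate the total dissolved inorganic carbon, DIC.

[CO2*] = KH · pCO2 = 10^(−1.48) × 374×10^-6 = 1.238×10^-5 mol/L
α₀ = 1/(1 + K1/[H⁺] + K1K2/[H⁺]²) = 1/(1 + 10^+1.61 + 10^-0.81) = 0.02387
DIC = [CO2*]/α₀ = 1.238×10^-5 / 0.02387 = 0.519 mmol/L

DIC = 0.519 mmol/L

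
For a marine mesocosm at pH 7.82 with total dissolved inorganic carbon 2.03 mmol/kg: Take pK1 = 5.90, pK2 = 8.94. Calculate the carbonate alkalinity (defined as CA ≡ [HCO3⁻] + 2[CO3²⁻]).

CA = [HCO3⁻] + 2[CO3²⁻] = (α₁ + 2α₂)·DIC
At pH 7.82: [H⁺]/K1 = 10^-1.92 = 0.012023, K2/[H⁺] = 10^-1.12 = 0.075858
α₁ = 1/(1 + 0.012023 + 0.075858) = 1/1.0879 = 0.9192; α₂ = α₁·K2/[H⁺] = 0.06973
α₁ + 2α₂ = 1.0587
CA = 1.0587 × 2.03 = 2.15 mmol/kg

CA = 2.15 mmol/kg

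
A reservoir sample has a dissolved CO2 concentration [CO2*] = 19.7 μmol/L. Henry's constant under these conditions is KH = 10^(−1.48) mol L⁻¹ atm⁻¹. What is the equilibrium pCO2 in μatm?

pCO2 = 595 μatm

KH = 10^(−1.48) = 3.311×10^-2 mol L⁻¹ atm⁻¹
pCO2 = [CO2*]/KH = 19.7×10^-6 / 3.311×10^-2 = 5.95×10^-4 atm = 595 μatm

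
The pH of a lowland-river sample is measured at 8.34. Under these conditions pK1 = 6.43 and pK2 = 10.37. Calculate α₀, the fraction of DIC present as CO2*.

α₀ = 0.0120

α₀ = 1 / (1 + K1/[H⁺] + K1K2/[H⁺]²) = 1 / (1 + 10^+1.91 + 10^-0.12)
   = 1 / (1 + 81.283 + 0.75858) = 1/83.042 = 0.01204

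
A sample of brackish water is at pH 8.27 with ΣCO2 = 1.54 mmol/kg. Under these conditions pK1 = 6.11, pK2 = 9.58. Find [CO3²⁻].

α₂ = 1 / (1 + [H⁺]/K2 + [H⁺]²/(K1K2)) = 1 / (1 + 10^+1.31 + 10^-0.85)
   = 1 / (1 + 20.417 + 0.14125) = 1/21.559 = 0.04639
[CO3²⁻] = α₂ × DIC = 0.04639 × 1.54 = 0.0714 mmol/kg

[CO3²⁻] = 0.0714 mmol/kg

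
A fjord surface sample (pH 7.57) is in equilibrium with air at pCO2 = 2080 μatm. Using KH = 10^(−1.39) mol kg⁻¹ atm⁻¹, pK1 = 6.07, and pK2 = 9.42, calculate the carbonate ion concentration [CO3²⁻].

[CO3²⁻] = 0.0378 mmol/kg

[CO2*] = KH · pCO2 = 10^(−1.39) × 2080×10^-6 = 8.474×10^-5 mol/kg
α₀ = 1/(1 + K1/[H⁺] + K1K2/[H⁺]²) = 1/(1 + 10^+1.50 + 10^-0.35) = 0.03024
DIC = [CO2*]/α₀ = 8.474×10^-5 / 0.03024 = 2.802 mmol/kg
[CO3²⁻] = α₂·DIC; α₂ = 0.01351, so [CO3²⁻] = 0.01351 × 2.802 = 0.0378 mmol/kg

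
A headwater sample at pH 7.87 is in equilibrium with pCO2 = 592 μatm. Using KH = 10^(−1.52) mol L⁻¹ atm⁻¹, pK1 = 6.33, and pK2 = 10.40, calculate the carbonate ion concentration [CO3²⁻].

[CO2*] = KH · pCO2 = 10^(−1.52) × 592×10^-6 = 1.788×10^-5 mol/L
α₀ = 1/(1 + K1/[H⁺] + K1K2/[H⁺]²) = 1/(1 + 10^+1.54 + 10^-0.99) = 0.02795
DIC = [CO2*]/α₀ = 1.788×10^-5 / 0.02795 = 0.6396 mmol/L
[CO3²⁻] = α₂·DIC; α₂ = 0.002860, so [CO3²⁻] = 0.002860 × 0.6396 = 0.00183 mmol/L = 1.83 μmol/L

[CO3²⁻] = 1.83 μmol/L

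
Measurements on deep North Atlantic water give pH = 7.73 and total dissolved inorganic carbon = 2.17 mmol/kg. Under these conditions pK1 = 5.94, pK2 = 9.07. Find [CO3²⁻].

[CO3²⁻] = 0.0934 mmol/kg

α₂ = 1 / (1 + [H⁺]/K2 + [H⁺]²/(K1K2)) = 1 / (1 + 10^+1.34 + 10^-0.45)
   = 1 / (1 + 21.878 + 0.35481) = 1/23.232 = 0.04304
[CO3²⁻] = α₂ × DIC = 0.04304 × 2.17 = 0.0934 mmol/kg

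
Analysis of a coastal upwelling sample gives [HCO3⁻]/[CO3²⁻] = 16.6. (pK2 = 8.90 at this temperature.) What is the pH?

From K2 = [H⁺][CO3²⁻]/[HCO3⁻]:  pH = pK2 − log₁₀([HCO3⁻]/[CO3²⁻])
log₁₀(16.6) = +1.220
pH = 8.90 − (+1.220) = 7.68

pH = 7.68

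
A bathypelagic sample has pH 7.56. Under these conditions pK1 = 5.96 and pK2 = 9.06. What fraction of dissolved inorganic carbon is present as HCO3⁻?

α₁ = 1 / (1 + [H⁺]/K1 + K2/[H⁺]) = 1 / (1 + 10^-1.60 + 10^-1.50)
   = 1 / (1 + 0.025119 + 0.031623) = 1/1.0567 = 0.9463

α₁ = 0.946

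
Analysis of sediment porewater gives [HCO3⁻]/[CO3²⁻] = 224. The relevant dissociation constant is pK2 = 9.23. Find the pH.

pH = 6.88

From K2 = [H⁺][CO3²⁻]/[HCO3⁻]:  pH = pK2 − log₁₀([HCO3⁻]/[CO3²⁻])
log₁₀(224) = +2.350
pH = 9.23 − (+2.350) = 6.88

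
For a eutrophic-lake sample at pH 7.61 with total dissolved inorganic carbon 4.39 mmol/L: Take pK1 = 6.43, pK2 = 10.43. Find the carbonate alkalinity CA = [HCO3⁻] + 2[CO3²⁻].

CA = 4.12 mmol/L

CA = [HCO3⁻] + 2[CO3²⁻] = (α₁ + 2α₂)·DIC
At pH 7.61: [H⁺]/K1 = 10^-1.18 = 0.066069, K2/[H⁺] = 10^-2.82 = 0.0015136
α₁ = 1/(1 + 0.066069 + 0.0015136) = 1/1.0676 = 0.9367; α₂ = α₁·K2/[H⁺] = 0.001418
α₁ + 2α₂ = 0.9395
CA = 0.9395 × 4.39 = 4.12 mmol/L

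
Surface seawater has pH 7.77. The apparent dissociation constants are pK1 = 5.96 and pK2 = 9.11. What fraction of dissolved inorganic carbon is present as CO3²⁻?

α₂ = 0.0431

α₂ = 1 / (1 + [H⁺]/K2 + [H⁺]²/(K1K2)) = 1 / (1 + 10^+1.34 + 10^-0.47)
   = 1 / (1 + 21.878 + 0.33884) = 1/23.216 = 0.04307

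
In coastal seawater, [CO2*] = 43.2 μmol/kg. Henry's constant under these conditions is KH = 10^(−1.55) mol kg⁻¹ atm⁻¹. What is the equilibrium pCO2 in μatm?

KH = 10^(−1.55) = 2.818×10^-2 mol kg⁻¹ atm⁻¹
pCO2 = [CO2*]/KH = 43.2×10^-6 / 2.818×10^-2 = 1.53×10^-3 atm = 1530 μatm

pCO2 = 1530 μatm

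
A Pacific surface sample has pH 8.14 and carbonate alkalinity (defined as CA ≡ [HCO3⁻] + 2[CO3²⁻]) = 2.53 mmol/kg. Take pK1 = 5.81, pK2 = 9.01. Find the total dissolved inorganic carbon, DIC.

DIC = 2.27 mmol/kg

CA = [HCO3⁻] + 2[CO3²⁻] = (α₁ + 2α₂)·DIC
At pH 8.14: [H⁺]/K1 = 10^-2.33 = 0.0046774, K2/[H⁺] = 10^-0.87 = 0.13490
α₁ = 1/(1 + 0.0046774 + 0.13490) = 1/1.1396 = 0.8775; α₂ = α₁·K2/[H⁺] = 0.1184
α₁ + 2α₂ = 1.1143
DIC = CA / (α₁ + 2α₂) = 2.53 / 1.1143 = 2.27 mmol/kg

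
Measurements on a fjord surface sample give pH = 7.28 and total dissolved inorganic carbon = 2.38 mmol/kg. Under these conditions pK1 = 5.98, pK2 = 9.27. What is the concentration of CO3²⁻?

α₂ = 1 / (1 + [H⁺]/K2 + [H⁺]²/(K1K2)) = 1 / (1 + 10^+1.99 + 10^+0.69)
   = 1 / (1 + 97.724 + 4.8978) = 1/103.62 = 0.009651
[CO3²⁻] = α₂ × DIC = 0.009651 × 2.38 = 0.0230 mmol/kg

[CO3²⁻] = 0.0230 mmol/kg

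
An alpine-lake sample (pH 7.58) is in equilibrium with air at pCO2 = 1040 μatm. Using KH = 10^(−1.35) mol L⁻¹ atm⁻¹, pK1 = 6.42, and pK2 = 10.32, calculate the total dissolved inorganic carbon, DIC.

[CO2*] = KH · pCO2 = 10^(−1.35) × 1040×10^-6 = 4.646×10^-5 mol/L
α₀ = 1/(1 + K1/[H⁺] + K1K2/[H⁺]²) = 1/(1 + 10^+1.16 + 10^-1.58) = 0.06460
DIC = [CO2*]/α₀ = 4.646×10^-5 / 0.06460 = 0.719 mmol/L

DIC = 0.719 mmol/L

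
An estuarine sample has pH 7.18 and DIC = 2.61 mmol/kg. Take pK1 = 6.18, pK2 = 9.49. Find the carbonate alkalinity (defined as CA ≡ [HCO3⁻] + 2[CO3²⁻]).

CA = 2.39 mmol/kg

CA = [HCO3⁻] + 2[CO3²⁻] = (α₁ + 2α₂)·DIC
At pH 7.18: [H⁺]/K1 = 10^-1.00 = 0.10000, K2/[H⁺] = 10^-2.31 = 0.0048978
α₁ = 1/(1 + 0.10000 + 0.0048978) = 1/1.1049 = 0.9051; α₂ = α₁·K2/[H⁺] = 0.004433
α₁ + 2α₂ = 0.9139
CA = 0.9139 × 2.61 = 2.39 mmol/kg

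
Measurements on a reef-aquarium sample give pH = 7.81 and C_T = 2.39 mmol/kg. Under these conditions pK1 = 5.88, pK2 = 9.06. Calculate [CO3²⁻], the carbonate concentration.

[CO3²⁻] = 0.126 mmol/kg

α₂ = 1 / (1 + [H⁺]/K2 + [H⁺]²/(K1K2)) = 1 / (1 + 10^+1.25 + 10^-0.68)
   = 1 / (1 + 17.783 + 0.20893) = 1/18.992 = 0.05265
[CO3²⁻] = α₂ × DIC = 0.05265 × 2.39 = 0.126 mmol/kg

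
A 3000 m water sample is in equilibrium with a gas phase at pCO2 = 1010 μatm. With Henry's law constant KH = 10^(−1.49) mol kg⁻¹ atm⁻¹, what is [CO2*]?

[CO2*] = 32.7 μmol/kg

KH = 10^(−1.49) = 3.236×10^-2 mol kg⁻¹ atm⁻¹
[CO2*] = KH · pCO2 = 3.236×10^-2 × 1010×10^-6 atm = 3.27×10^-5 mol/kg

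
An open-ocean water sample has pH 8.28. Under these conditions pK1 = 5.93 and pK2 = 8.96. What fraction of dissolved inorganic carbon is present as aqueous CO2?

α₀ = 1 / (1 + K1/[H⁺] + K1K2/[H⁺]²) = 1 / (1 + 10^+2.35 + 10^+1.67)
   = 1 / (1 + 223.87 + 46.774) = 1/271.65 = 0.003681

α₀ = 0.00368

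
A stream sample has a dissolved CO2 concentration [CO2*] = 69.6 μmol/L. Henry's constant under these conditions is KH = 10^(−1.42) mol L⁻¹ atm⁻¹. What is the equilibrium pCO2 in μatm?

KH = 10^(−1.42) = 3.802×10^-2 mol L⁻¹ atm⁻¹
pCO2 = [CO2*]/KH = 69.6×10^-6 / 3.802×10^-2 = 1.83×10^-3 atm = 1830 μatm

pCO2 = 1830 μatm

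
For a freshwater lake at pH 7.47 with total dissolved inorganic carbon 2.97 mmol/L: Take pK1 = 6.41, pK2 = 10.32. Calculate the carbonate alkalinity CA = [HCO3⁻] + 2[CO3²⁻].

CA = 2.74 mmol/L

CA = [HCO3⁻] + 2[CO3²⁻] = (α₁ + 2α₂)·DIC
At pH 7.47: [H⁺]/K1 = 10^-1.06 = 0.087096, K2/[H⁺] = 10^-2.85 = 0.0014125
α₁ = 1/(1 + 0.087096 + 0.0014125) = 1/1.0885 = 0.9187; α₂ = α₁·K2/[H⁺] = 0.001298
α₁ + 2α₂ = 0.9213
CA = 0.9213 × 2.97 = 2.74 mmol/L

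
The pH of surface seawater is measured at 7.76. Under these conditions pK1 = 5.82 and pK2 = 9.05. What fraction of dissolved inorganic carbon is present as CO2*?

α₀ = 0.0108

α₀ = 1 / (1 + K1/[H⁺] + K1K2/[H⁺]²) = 1 / (1 + 10^+1.94 + 10^+0.65)
   = 1 / (1 + 87.096 + 4.4668) = 1/92.563 = 0.01080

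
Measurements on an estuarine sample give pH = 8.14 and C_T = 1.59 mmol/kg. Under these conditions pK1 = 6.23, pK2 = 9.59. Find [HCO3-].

[HCO3⁻] = 1.52 mmol/kg

α₁ = 1 / (1 + [H⁺]/K1 + K2/[H⁺]) = 1 / (1 + 10^-1.91 + 10^-1.45)
   = 1 / (1 + 0.012303 + 0.035481) = 1/1.0478 = 0.9544
[HCO3⁻] = α₁ × DIC = 0.9544 × 1.59 = 1.52 mmol/kg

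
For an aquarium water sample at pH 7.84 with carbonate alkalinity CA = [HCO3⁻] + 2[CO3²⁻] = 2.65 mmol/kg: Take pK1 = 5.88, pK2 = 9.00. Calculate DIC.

DIC = 2.51 mmol/kg

CA = [HCO3⁻] + 2[CO3²⁻] = (α₁ + 2α₂)·DIC
At pH 7.84: [H⁺]/K1 = 10^-1.96 = 0.010965, K2/[H⁺] = 10^-1.16 = 0.069183
α₁ = 1/(1 + 0.010965 + 0.069183) = 1/1.0801 = 0.9258; α₂ = α₁·K2/[H⁺] = 0.06405
α₁ + 2α₂ = 1.0539
DIC = CA / (α₁ + 2α₂) = 2.65 / 1.0539 = 2.51 mmol/kg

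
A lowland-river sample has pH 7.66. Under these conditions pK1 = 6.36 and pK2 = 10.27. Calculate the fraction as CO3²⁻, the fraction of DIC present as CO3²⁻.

α₂ = 0.00233

α₂ = 1 / (1 + [H⁺]/K2 + [H⁺]²/(K1K2)) = 1 / (1 + 10^+2.61 + 10^+1.31)
   = 1 / (1 + 407.38 + 20.417) = 1/428.80 = 0.002332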